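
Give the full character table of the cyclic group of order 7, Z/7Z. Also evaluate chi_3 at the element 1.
Character table of Z/7Z (irreps indexed chi_0,...,chi_6 with chi_k(m) = zeta_7^(k*m), zeta_7 = exp(2*pi*i/7)):
  irrep \ class  {0} (size 1)  {1} (size 1)    {2} (size 1)    {3} (size 1)    {4} (size 1)    {5} (size 1)    {6} (size 1)  
  chi_0          1             1               1               1               1               1               1             
  chi_1          1             exp(2*I*pi/7)   exp(4*I*pi/7)   exp(6*I*pi/7)   exp(-6*I*pi/7)  exp(-4*I*pi/7)  exp(-2*I*pi/7)
  chi_2          1             exp(4*I*pi/7)   exp(-6*I*pi/7)  exp(-2*I*pi/7)  exp(2*I*pi/7)   exp(6*I*pi/7)   exp(-4*I*pi/7)
  chi_3          1             exp(6*I*pi/7)   exp(-2*I*pi/7)  exp(4*I*pi/7)   exp(-4*I*pi/7)  exp(2*I*pi/7)   exp(-6*I*pi/7)
  chi_4          1             exp(-6*I*pi/7)  exp(2*I*pi/7)   exp(-4*I*pi/7)  exp(4*I*pi/7)   exp(-2*I*pi/7)  exp(6*I*pi/7) 
  chi_5          1             exp(-4*I*pi/7)  exp(6*I*pi/7)   exp(2*I*pi/7)   exp(-2*I*pi/7)  exp(-6*I*pi/7)  exp(4*I*pi/7) 
  chi_6          1             exp(-2*I*pi/7)  exp(-4*I*pi/7)  exp(-6*I*pi/7)  exp(6*I*pi/7)   exp(4*I*pi/7)   exp(2*I*pi/7) 

Spot check: chi_3(1) = zeta_7^(3*1) = zeta_7^3 = exp(6*I*pi/7).

Working: Z/7Z is abelian, so all 7 irreducible complex representations are 1-dimensional. They are given by chi_k(m) = zeta_7^(k*m) for k = 0,...,6. Row orthogonality: sum_m chi_k(m) conj(chi_l(m)) = 7 * [k = l].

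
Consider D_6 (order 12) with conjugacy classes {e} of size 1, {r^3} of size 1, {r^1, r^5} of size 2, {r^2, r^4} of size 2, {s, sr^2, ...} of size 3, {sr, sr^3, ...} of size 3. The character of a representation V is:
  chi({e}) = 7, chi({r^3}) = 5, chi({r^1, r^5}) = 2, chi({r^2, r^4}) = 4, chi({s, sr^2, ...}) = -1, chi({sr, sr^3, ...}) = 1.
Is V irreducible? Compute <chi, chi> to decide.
Not irreducible (reducible): <chi, chi> = 10 > 1.

Reasoning: <chi, chi> = (1/|G|) sum_C |C| * |chi(C)|^2 = (1/12)[1*|7|^2 + 1*|5|^2 + 2*|2|^2 + 2*|4|^2 + 3*|-1|^2 + 3*|1|^2]
  = (1/12)[(49) + (25) + (8) + (32) + (3) + (3)] = 120/12 = 10.
A character is irreducible iff <chi, chi> = 1, so this representation is reducible.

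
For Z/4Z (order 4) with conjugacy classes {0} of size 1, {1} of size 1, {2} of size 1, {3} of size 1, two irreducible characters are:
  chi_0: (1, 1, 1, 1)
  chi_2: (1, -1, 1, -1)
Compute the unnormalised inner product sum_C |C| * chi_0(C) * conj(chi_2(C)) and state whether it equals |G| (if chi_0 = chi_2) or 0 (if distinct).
Sum = 0; so <chi_0, chi_2> = 0 (distinct irreducibles are orthogonal).

Details: Compute term by term over conjugacy classes (|C| * chi_0(C) * conj(chi_2(C))):
  1*(1)*conj(1) + 1*(1)*conj(-1) + 1*(1)*conj(1) + 1*(1)*conj(-1)
  = (1) + (-1) + (1) + (-1)
  = 0.
(Exp terms are combined using exp(i*s)*conj(exp(i*t)) = exp(i*(s-t)), and sums of them are collapsed using the identity that for every m > 1 the m distinct m-th roots of unity sum to 0, e.g. 1 + exp(2*I*pi/3) + exp(-2*I*pi/3) = 0.)
Dividing by |G| = 4 gives 0/4 = 0, matching the row-orthogonality relation <chi_0, chi_2> = [chi_0 = chi_2].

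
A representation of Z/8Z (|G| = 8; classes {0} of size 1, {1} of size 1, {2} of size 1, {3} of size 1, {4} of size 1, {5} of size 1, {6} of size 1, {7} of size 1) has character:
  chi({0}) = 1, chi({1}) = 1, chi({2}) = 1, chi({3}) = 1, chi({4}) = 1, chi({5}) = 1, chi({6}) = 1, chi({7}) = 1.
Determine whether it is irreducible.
Irreducible: <chi, chi> = 1.

Working: <chi, chi> = (1/|G|) sum_C |C| * |chi(C)|^2 = (1/8)[1*|1|^2 + 1*|1|^2 + 1*|1|^2 + 1*|1|^2 + 1*|1|^2 + 1*|1|^2 + 1*|1|^2 + 1*|1|^2]
  = (1/8)[(1) + (1) + (1) + (1) + (1) + (1) + (1) + (1)] = 8/8 = 1.
(Exp terms are combined using exp(i*s)*conj(exp(i*t)) = exp(i*(s-t)), and sums of them are collapsed using the identity that for every m > 1 the m distinct m-th roots of unity sum to 0, e.g. 1 + exp(2*I*pi/3) + exp(-2*I*pi/3) = 0.)
A character is irreducible iff <chi, chi> = 1, so this representation is irreducible.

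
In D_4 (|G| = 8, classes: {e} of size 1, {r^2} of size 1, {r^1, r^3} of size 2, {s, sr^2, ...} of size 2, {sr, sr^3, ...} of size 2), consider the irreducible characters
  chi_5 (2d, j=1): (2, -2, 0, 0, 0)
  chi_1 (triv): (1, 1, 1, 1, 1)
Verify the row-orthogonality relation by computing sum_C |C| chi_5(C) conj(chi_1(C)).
Sum = 0; so <chi_5, chi_1> = 0 (distinct irreducibles are orthogonal).

Proof sketch: Compute term by term over conjugacy classes (|C| * chi_5(C) * conj(chi_1(C))):
  1*(2)*conj(1) + 1*(-2)*conj(1) + 2*(0)*conj(1) + 2*(0)*conj(1) + 2*(0)*conj(1)
  = (2) + (-2) + (0) + (0) + (0)
  = 0.
Dividing by |G| = 8 gives 0/8 = 0, matching the row-orthogonality relation <chi_5, chi_1> = [chi_5 = chi_1].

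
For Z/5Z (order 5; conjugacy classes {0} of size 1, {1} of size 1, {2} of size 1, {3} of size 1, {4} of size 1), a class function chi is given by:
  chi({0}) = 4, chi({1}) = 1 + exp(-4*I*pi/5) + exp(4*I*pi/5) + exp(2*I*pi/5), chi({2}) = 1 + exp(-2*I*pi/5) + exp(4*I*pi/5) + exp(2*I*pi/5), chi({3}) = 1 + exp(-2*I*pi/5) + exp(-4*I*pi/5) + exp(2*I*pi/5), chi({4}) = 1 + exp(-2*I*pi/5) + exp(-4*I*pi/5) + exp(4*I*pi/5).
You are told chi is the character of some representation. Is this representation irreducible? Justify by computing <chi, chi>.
Not irreducible (reducible): <chi, chi> = 4 > 1.

Explanation: <chi, chi> = (1/|G|) sum_C |C| * |chi(C)|^2 = (1/5)[1*|4|^2 + 1*|1 + exp(-4*I*pi/5) + exp(4*I*pi/5) + exp(2*I*pi/5)|^2 + 1*|1 + exp(-2*I*pi/5) + exp(4*I*pi/5) + exp(2*I*pi/5)|^2 + 1*|1 + exp(-2*I*pi/5) + exp(-4*I*pi/5) + exp(2*I*pi/5)|^2 + 1*|1 + exp(-2*I*pi/5) + exp(-4*I*pi/5) + exp(4*I*pi/5)|^2]
  = (1/5)[(16) + (1) + (1) + (1) + (1)] = 20/5 = 4.
(Exp terms are combined using exp(i*s)*conj(exp(i*t)) = exp(i*(s-t)), and sums of them are collapsed using the identity that for every m > 1 the m distinct m-th roots of unity sum to 0, e.g. 1 + exp(2*I*pi/3) + exp(-2*I*pi/3) = 0.)
A character is irreducible iff <chi, chi> = 1, so this representation is reducible.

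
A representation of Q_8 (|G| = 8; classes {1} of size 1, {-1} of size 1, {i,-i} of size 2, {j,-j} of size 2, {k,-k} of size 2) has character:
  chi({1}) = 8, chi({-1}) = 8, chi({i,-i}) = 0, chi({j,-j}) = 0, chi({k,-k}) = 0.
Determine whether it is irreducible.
Not irreducible (reducible): <chi, chi> = 16 > 1.

<chi, chi> = (1/|G|) sum_C |C| * |chi(C)|^2 = (1/8)[1*|8|^2 + 1*|8|^2 + 2*|0|^2 + 2*|0|^2 + 2*|0|^2]
  = (1/8)[(64) + (64) + (0) + (0) + (0)] = 128/8 = 16.
A character is irreducible iff <chi, chi> = 1, so this representation is reducible.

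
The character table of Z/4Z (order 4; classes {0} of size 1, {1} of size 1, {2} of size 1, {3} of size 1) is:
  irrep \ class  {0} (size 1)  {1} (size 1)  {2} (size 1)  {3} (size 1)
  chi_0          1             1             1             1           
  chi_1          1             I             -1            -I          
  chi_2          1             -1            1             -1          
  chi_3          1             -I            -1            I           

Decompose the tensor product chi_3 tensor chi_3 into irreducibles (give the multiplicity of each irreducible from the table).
chi_3 tensor chi_3 = chi_2 (all other irreducibles have multiplicity 0).

Justification: The character of a tensor product is the pointwise product (chi_3 * chi_3)(C) = chi_3(C) * chi_3(C):
  {0}: (1)*(1), {1}: (-I)*(-I), {2}: (-1)*(-1), {3}: (I)*(I)
so (chi_3 * chi_3) takes values
  {0} -> 1, {1} -> -1, {2} -> 1, {3} -> -1.
Now take the inner product of this character with each irreducible chi from the table, <chi_3*chi_3, chi> = (1/4) sum_C |C| (chi_3*chi_3)(C) conj(chi(C)):
  <chi_3*chi_3, chi_0> = (1/4)[1*(1)*conj(1) + 1*(-1)*conj(1) + 1*(1)*conj(1) + 1*(-1)*conj(1)]
      = (1/4)[(1) + (-1) + (1) + (-1)] = 0/4 = 0
  <chi_3*chi_3, chi_1> = (1/4)[1*(1)*conj(1) + 1*(-1)*conj(I) + 1*(1)*conj(-1) + 1*(-1)*conj(-I)]
      = (1/4)[(1) + (I) + (-1) + (-I)] = 0/4 = 0
  <chi_3*chi_3, chi_2> = (1/4)[1*(1)*conj(1) + 1*(-1)*conj(-1) + 1*(1)*conj(1) + 1*(-1)*conj(-1)]
      = (1/4)[(1) + (1) + (1) + (1)] = 4/4 = 1
  <chi_3*chi_3, chi_3> = (1/4)[1*(1)*conj(1) + 1*(-1)*conj(-I) + 1*(1)*conj(-1) + 1*(-1)*conj(I)]
      = (1/4)[(1) + (-I) + (-1) + (I)] = 0/4 = 0
(Exp terms are combined using exp(i*s)*conj(exp(i*t)) = exp(i*(s-t)), and sums of them are collapsed using the identity that for every m > 1 the m distinct m-th roots of unity sum to 0, e.g. 1 + exp(2*I*pi/3) + exp(-2*I*pi/3) = 0.)
Hence the multiplicities are chi_2: 1. Dimension check: dim(chi_3)*dim(chi_3) = 1*1 = 1 and sum (mult * dim) = 1*1 = 1.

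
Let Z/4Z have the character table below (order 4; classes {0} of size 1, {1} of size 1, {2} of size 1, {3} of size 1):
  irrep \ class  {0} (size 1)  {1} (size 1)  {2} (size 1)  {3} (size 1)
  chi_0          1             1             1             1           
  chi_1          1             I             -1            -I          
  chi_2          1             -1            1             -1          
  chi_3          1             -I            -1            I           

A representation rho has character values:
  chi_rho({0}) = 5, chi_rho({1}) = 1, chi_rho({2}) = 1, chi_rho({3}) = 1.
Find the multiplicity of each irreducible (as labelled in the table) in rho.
Multiplicities: chi_0: 2, chi_1: 1, chi_2: 1, chi_3: 1.

Derivation: Use <chi_rho, chi> = (1/|G|) sum_C |C| * chi_rho(C) * conj(chi(C)) with |G| = 4 for each irreducible chi in the table:
  <chi_rho, chi_0> = (1/4)[1*(5)*conj(1) + 1*(1)*conj(1) + 1*(1)*conj(1) + 1*(1)*conj(1)]
      = (1/4)[(5) + (1) + (1) + (1)] = 8/4 = 2
  <chi_rho, chi_1> = (1/4)[1*(5)*conj(1) + 1*(1)*conj(I) + 1*(1)*conj(-1) + 1*(1)*conj(-I)]
      = (1/4)[(5) + (-I) + (-1) + (I)] = 4/4 = 1
  <chi_rho, chi_2> = (1/4)[1*(5)*conj(1) + 1*(1)*conj(-1) + 1*(1)*conj(1) + 1*(1)*conj(-1)]
      = (1/4)[(5) + (-1) + (1) + (-1)] = 4/4 = 1
  <chi_rho, chi_3> = (1/4)[1*(5)*conj(1) + 1*(1)*conj(-I) + 1*(1)*conj(-1) + 1*(1)*conj(I)]
      = (1/4)[(5) + (I) + (-1) + (-I)] = 4/4 = 1
(Exp terms are combined using exp(i*s)*conj(exp(i*t)) = exp(i*(s-t)), and sums of them are collapsed using the identity that for every m > 1 the m distinct m-th roots of unity sum to 0, e.g. 1 + exp(2*I*pi/3) + exp(-2*I*pi/3) = 0.)
Dimension check: dim(rho) = sum (mult * dim) = 2*1 + 1*1 + 1*1 + 1*1 = 5 = chi_rho(e) = 5.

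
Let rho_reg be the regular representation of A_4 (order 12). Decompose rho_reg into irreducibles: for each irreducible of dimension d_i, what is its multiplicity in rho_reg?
Each irreducible V_i of dimension d_i appears with multiplicity d_i, i.e. rho_reg = (direct sum over all irreducibles V_i) d_i V_i. The irreducible dimensions for A_4 are 1, 1, 1, 3: 3 irreducibles of dimension 1, each with multiplicity 1; 1 irreducible of dimension 3, with multiplicity 3. Total dimension 3*1*1 + 1*3*3 = 12 = |G|.

Details: General theorem: in the regular representation of a finite group G, each irreducible appears with multiplicity equal to its dimension. Check: dim(rho_reg) = sum d_i^2 = 1 + 1 + 1 + 9 = 12 = |G|.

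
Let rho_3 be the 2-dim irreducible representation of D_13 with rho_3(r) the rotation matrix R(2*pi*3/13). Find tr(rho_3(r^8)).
chi_{rho_3}(r^8) = 2*cos(2*pi*3*8/13) = 2*cos(4*pi/13)

rho_3(r^8) is rotation by angle 2*pi*3*8/13, whose trace is 2*cos(2*pi*3*8/13) = 2*cos(4*pi/13).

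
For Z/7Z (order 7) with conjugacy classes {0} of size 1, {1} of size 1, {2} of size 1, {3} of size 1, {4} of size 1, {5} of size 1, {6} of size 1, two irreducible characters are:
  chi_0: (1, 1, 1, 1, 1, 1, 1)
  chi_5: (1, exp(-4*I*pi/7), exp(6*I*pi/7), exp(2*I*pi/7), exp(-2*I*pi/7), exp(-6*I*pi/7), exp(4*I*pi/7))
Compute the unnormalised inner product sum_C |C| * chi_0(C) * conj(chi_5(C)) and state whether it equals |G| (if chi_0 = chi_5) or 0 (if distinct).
Sum = 0; so <chi_0, chi_5> = 0 (distinct irreducibles are orthogonal).

Details: Compute term by term over conjugacy classes (|C| * chi_0(C) * conj(chi_5(C))):
  1*(1)*conj(1) + 1*(1)*conj(exp(-4*I*pi/7)) + 1*(1)*conj(exp(6*I*pi/7)) + 1*(1)*conj(exp(2*I*pi/7)) + 1*(1)*conj(exp(-2*I*pi/7)) + 1*(1)*conj(exp(-6*I*pi/7)) + 1*(1)*conj(exp(4*I*pi/7))
  = (1) + (exp(4*I*pi/7)) + (exp(-6*I*pi/7)) + (exp(-2*I*pi/7)) + (exp(2*I*pi/7)) + (exp(6*I*pi/7)) + (exp(-4*I*pi/7))
  = 0.
(Exp terms are combined using exp(i*s)*conj(exp(i*t)) = exp(i*(s-t)), and sums of them are collapsed using the identity that for every m > 1 the m distinct m-th roots of unity sum to 0, e.g. 1 + exp(2*I*pi/3) + exp(-2*I*pi/3) = 0.)
Dividing by |G| = 7 gives 0/7 = 0, matching the row-orthogonality relation <chi_0, chi_5> = [chi_0 = chi_5].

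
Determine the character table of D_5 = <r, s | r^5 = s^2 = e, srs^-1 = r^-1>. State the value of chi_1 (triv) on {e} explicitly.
Conjugacy classes: {e} of size 1, {r^1, r^4} of size 2, {r^2, r^3} of size 2, {s, sr, ..., sr^4} of size 5.
Character table:
  irrep \ class              {e} (size 1)  {r^1, r^4} (size 2)  {r^2, r^3} (size 2)  {s, sr, ..., sr^4} (size 5)
  chi_1 (triv)               1             1                    1                    1                          
  chi_2 (sign: r->1, s->-1)  1             1                    1                    -1                         
  chi_3 (2d, j=1)            2             -1/2 + sqrt(5)/2     -sqrt(5)/2 - 1/2     0                          
  chi_4 (2d, j=2)            2             -sqrt(5)/2 - 1/2     -1/2 + sqrt(5)/2     0                          

Spot check: chi_1 (triv) on {e} = 1.

Solution. D_5 has order 2*5 = 10 with 4 conjugacy classes, hence 4 irreducibles. Sum of squared dims 1 + 1 + 4 + 4 = 10 = |G|. Linear characters come from the abelianisation; the 2-dimensional irreps have character r^k -> 2*cos(2*pi*j*k/5), reflections -> 0.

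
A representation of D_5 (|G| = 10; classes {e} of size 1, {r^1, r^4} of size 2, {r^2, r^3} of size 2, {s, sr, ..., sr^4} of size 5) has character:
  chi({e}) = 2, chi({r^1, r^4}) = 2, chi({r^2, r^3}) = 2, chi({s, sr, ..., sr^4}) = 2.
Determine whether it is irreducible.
Not irreducible (reducible): <chi, chi> = 4 > 1.

Solution. <chi, chi> = (1/|G|) sum_C |C| * |chi(C)|^2 = (1/10)[1*|2|^2 + 2*|2|^2 + 2*|2|^2 + 5*|2|^2]
  = (1/10)[(4) + (8) + (8) + (20)] = 40/10 = 4.
A character is irreducible iff <chi, chi> = 1, so this representation is reducible.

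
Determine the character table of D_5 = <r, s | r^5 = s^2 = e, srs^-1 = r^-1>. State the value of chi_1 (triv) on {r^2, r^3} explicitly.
Conjugacy classes: {e} of size 1, {r^1, r^4} of size 2, {r^2, r^3} of size 2, {s, sr, ..., sr^4} of size 5.
Character table:
  irrep \ class              {e} (size 1)  {r^1, r^4} (size 2)  {r^2, r^3} (size 2)  {s, sr, ..., sr^4} (size 5)
  chi_1 (triv)               1             1                    1                    1                          
  chi_2 (sign: r->1, s->-1)  1             1                    1                    -1                         
  chi_3 (2d, j=1)            2             -1/2 + sqrt(5)/2     -sqrt(5)/2 - 1/2     0                          
  chi_4 (2d, j=2)            2             -sqrt(5)/2 - 1/2     -1/2 + sqrt(5)/2     0                          

Spot check: chi_1 (triv) on {r^2, r^3} = 1.

Solution. D_5 has order 2*5 = 10 with 4 conjugacy classes, hence 4 irreducibles. Sum of squared dims 1 + 1 + 4 + 4 = 10 = |G|. Linear characters come from the abelianisation; the 2-dimensional irreps have character r^k -> 2*cos(2*pi*j*k/5), reflections -> 0.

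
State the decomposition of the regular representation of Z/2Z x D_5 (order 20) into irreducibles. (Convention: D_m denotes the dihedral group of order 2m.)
Each irreducible V_i of dimension d_i appears with multiplicity d_i, i.e. rho_reg = (direct sum over all irreducibles V_i) d_i V_i. The irreducible dimensions for Z/2Z x D_5 are 1, 1, 1, 1, 2, 2, 2, 2: 4 irreducibles of dimension 1, each with multiplicity 1; 4 irreducibles of dimension 2, each with multiplicity 2. Total dimension 4*1*1 + 4*2*2 = 20 = |G|.

Why: General theorem: in the regular representation of a finite group G, each irreducible appears with multiplicity equal to its dimension. Check: dim(rho_reg) = sum d_i^2 = 1 + 1 + 1 + 1 + 4 + 4 + 4 + 4 = 20 = |G|.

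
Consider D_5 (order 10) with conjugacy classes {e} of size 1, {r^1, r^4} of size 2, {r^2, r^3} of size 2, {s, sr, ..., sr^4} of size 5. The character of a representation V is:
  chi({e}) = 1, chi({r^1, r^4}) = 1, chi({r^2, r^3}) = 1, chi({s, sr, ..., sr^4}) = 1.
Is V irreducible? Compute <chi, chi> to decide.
Irreducible: <chi, chi> = 1.

Justification: <chi, chi> = (1/|G|) sum_C |C| * |chi(C)|^2 = (1/10)[1*|1|^2 + 2*|1|^2 + 2*|1|^2 + 5*|1|^2]
  = (1/10)[(1) + (2) + (2) + (5)] = 10/10 = 1.
A character is irreducible iff <chi, chi> = 1, so this representation is irreducible.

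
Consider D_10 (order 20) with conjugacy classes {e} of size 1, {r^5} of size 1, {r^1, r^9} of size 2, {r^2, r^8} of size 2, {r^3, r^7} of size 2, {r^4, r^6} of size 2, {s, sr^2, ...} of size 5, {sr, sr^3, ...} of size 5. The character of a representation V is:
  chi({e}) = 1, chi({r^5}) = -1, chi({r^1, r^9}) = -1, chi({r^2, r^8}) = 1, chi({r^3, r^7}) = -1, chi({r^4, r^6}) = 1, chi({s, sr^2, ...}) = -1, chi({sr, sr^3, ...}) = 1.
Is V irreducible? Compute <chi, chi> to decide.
Irreducible: <chi, chi> = 1.

<chi, chi> = (1/|G|) sum_C |C| * |chi(C)|^2 = (1/20)[1*|1|^2 + 1*|-1|^2 + 2*|-1|^2 + 2*|1|^2 + 2*|-1|^2 + 2*|1|^2 + 5*|-1|^2 + 5*|1|^2]
  = (1/20)[(1) + (1) + (2) + (2) + (2) + (2) + (5) + (5)] = 20/20 = 1.
A character is irreducible iff <chi, chi> = 1, so this representation is irreducible.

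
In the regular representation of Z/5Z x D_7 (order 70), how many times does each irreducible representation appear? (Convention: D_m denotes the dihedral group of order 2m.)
Each irreducible V_i of dimension d_i appears with multiplicity d_i, i.e. rho_reg = (direct sum over all irreducibles V_i) d_i V_i. The irreducible dimensions for Z/5Z x D_7 are 1, 1, 1, 1, 1, 1, 1, 1, 1, 1, 2, 2, 2, 2, 2, 2, 2, 2, 2, 2, 2, 2, 2, 2, 2: 10 irreducibles of dimension 1, each with multiplicity 1; 15 irreducibles of dimension 2, each with multiplicity 2. Total dimension 10*1*1 + 15*2*2 = 70 = |G|.

Details: General theorem: in the regular representation of a finite group G, each irreducible appears with multiplicity equal to its dimension. Check: dim(rho_reg) = sum d_i^2 = 1 + 1 + 1 + 1 + 1 + 1 + 1 + 1 + 1 + 1 + 4 + 4 + 4 + 4 + 4 + 4 + 4 + 4 + 4 + 4 + 4 + 4 + 4 + 4 + 4 = 70 = |G|.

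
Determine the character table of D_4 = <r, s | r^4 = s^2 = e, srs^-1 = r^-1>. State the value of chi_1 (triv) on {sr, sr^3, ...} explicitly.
Conjugacy classes: {e} of size 1, {r^2} of size 1, {r^1, r^3} of size 2, {s, sr^2, ...} of size 2, {sr, sr^3, ...} of size 2.
Character table:
  irrep \ class              {e} (size 1)  {r^2} (size 1)  {r^1, r^3} (size 2)  {s, sr^2, ...} (size 2)  {sr, sr^3, ...} (size 2)
  chi_1 (triv)               1             1               1                    1                        1                       
  chi_2 (sign: r->1, s->-1)  1             1               1                    -1                       -1                      
  chi_3 (r->-1, s->1)        1             1               -1                   1                        -1                      
  chi_4 (r->-1, s->-1)       1             1               -1                   -1                       1                       
  chi_5 (2d, j=1)            2             -2              0                    0                        0                       

Spot check: chi_1 (triv) on {sr, sr^3, ...} = 1.

Reasoning: D_4 has order 2*4 = 8 with 5 conjugacy classes, hence 5 irreducibles. Sum of squared dims 1 + 1 + 1 + 1 + 4 = 8 = |G|. Linear characters come from the abelianisation; the 2-dimensional irreps have character r^k -> 2*cos(2*pi*j*k/4), reflections -> 0.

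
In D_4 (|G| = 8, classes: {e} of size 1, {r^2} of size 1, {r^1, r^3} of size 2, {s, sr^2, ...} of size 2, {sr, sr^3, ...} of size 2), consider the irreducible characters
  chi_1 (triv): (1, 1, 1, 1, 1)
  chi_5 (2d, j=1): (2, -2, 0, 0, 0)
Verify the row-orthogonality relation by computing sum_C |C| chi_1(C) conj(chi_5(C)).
Sum = 0; so <chi_1, chi_5> = 0 (distinct irreducibles are orthogonal).

Details: Compute term by term over conjugacy classes (|C| * chi_1(C) * conj(chi_5(C))):
  1*(1)*conj(2) + 1*(1)*conj(-2) + 2*(1)*conj(0) + 2*(1)*conj(0) + 2*(1)*conj(0)
  = (2) + (-2) + (0) + (0) + (0)
  = 0.
Dividing by |G| = 8 gives 0/8 = 0, matching the row-orthogonality relation <chi_1, chi_5> = [chi_1 = chi_5].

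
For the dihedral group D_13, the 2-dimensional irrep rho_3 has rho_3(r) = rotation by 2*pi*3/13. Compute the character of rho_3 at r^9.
chi_{rho_3}(r^9) = 2*cos(2*pi*3*9/13) = 2*cos(54*pi/13)

Why: rho_3(r^9) is rotation by angle 2*pi*3*9/13, whose trace is 2*cos(2*pi*3*9/13) = 2*cos(54*pi/13).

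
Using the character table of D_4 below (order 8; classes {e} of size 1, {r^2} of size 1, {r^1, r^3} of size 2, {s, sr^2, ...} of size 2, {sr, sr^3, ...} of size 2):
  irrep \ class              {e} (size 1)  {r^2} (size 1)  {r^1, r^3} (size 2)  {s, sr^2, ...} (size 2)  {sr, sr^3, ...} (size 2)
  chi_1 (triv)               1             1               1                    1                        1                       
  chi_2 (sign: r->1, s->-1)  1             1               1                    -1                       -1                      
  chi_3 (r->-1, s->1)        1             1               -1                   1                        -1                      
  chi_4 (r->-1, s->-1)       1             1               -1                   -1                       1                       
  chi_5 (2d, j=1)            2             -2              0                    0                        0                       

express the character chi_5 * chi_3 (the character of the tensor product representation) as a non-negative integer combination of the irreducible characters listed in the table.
chi_5 tensor chi_3 = chi_5 (all other irreducibles have multiplicity 0).

The character of a tensor product is the pointwise product (chi_5 * chi_3)(C) = chi_5(C) * chi_3(C):
  {e}: (2)*(1), {r^2}: (-2)*(1), {r^1, r^3}: (0)*(-1), {s, sr^2, ...}: (0)*(1), {sr, sr^3, ...}: (0)*(-1)
so (chi_5 * chi_3) takes values
  {e} -> 2, {r^2} -> -2, {r^1, r^3} -> 0, {s, sr^2, ...} -> 0, {sr, sr^3, ...} -> 0.
Now take the inner product of this character with each irreducible chi from the table, <chi_5*chi_3, chi> = (1/8) sum_C |C| (chi_5*chi_3)(C) conj(chi(C)):
  <chi_5*chi_3, chi_1> = (1/8)[1*(2)*conj(1) + 1*(-2)*conj(1) + 2*(0)*conj(1) + 2*(0)*conj(1) + 2*(0)*conj(1)]
      = (1/8)[(2) + (-2) + (0) + (0) + (0)] = 0/8 = 0
  <chi_5*chi_3, chi_2> = (1/8)[1*(2)*conj(1) + 1*(-2)*conj(1) + 2*(0)*conj(1) + 2*(0)*conj(-1) + 2*(0)*conj(-1)]
      = (1/8)[(2) + (-2) + (0) + (0) + (0)] = 0/8 = 0
  <chi_5*chi_3, chi_3> = (1/8)[1*(2)*conj(1) + 1*(-2)*conj(1) + 2*(0)*conj(-1) + 2*(0)*conj(1) + 2*(0)*conj(-1)]
      = (1/8)[(2) + (-2) + (0) + (0) + (0)] = 0/8 = 0
  <chi_5*chi_3, chi_4> = (1/8)[1*(2)*conj(1) + 1*(-2)*conj(1) + 2*(0)*conj(-1) + 2*(0)*conj(-1) + 2*(0)*conj(1)]
      = (1/8)[(2) + (-2) + (0) + (0) + (0)] = 0/8 = 0
  <chi_5*chi_3, chi_5> = (1/8)[1*(2)*conj(2) + 1*(-2)*conj(-2) + 2*(0)*conj(0) + 2*(0)*conj(0) + 2*(0)*conj(0)]
      = (1/8)[(4) + (4) + (0) + (0) + (0)] = 8/8 = 1
Hence the multiplicities are chi_5: 1. Dimension check: dim(chi_5)*dim(chi_3) = 2*1 = 2 and sum (mult * dim) = 1*2 = 2.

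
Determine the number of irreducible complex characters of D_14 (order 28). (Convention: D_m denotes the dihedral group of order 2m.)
10

Explanation: The number of irreducible complex representations of a finite group equals its number of conjugacy classes. D_14 has 10 conjugacy classes (n/2 + 3 for n even), so D_14 (order 28) has exactly 10 irreducible complex representations.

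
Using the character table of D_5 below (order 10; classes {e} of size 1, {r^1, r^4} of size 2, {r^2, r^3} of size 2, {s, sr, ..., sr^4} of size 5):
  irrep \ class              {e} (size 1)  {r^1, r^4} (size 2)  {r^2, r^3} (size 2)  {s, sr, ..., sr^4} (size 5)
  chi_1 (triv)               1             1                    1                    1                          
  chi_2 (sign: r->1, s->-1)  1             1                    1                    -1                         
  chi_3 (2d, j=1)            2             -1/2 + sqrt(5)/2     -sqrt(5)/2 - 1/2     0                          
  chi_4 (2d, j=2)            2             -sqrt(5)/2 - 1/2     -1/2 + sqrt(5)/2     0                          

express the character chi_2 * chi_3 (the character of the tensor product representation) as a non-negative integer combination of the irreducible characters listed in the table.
chi_2 tensor chi_3 = chi_3 (all other irreducibles have multiplicity 0).

Derivation: The character of a tensor product is the pointwise product (chi_2 * chi_3)(C) = chi_2(C) * chi_3(C):
  {e}: (1)*(2), {r^1, r^4}: (1)*(-1/2 + sqrt(5)/2), {r^2, r^3}: (1)*(-sqrt(5)/2 - 1/2), {s, sr, ..., sr^4}: (-1)*(0)
so (chi_2 * chi_3) takes values
  {e} -> 2, {r^1, r^4} -> -1/2 + sqrt(5)/2, {r^2, r^3} -> -sqrt(5)/2 - 1/2, {s, sr, ..., sr^4} -> 0.
Now take the inner product of this character with each irreducible chi from the table, <chi_2*chi_3, chi> = (1/10) sum_C |C| (chi_2*chi_3)(C) conj(chi(C)):
  <chi_2*chi_3, chi_1> = (1/10)[1*(2)*conj(1) + 2*(-1/2 + sqrt(5)/2)*conj(1) + 2*(-sqrt(5)/2 - 1/2)*conj(1) + 5*(0)*conj(1)]
      = (1/10)[(2) + (-1 + sqrt(5)) + (-sqrt(5) - 1) + (0)] = 0/10 = 0
  <chi_2*chi_3, chi_2> = (1/10)[1*(2)*conj(1) + 2*(-1/2 + sqrt(5)/2)*conj(1) + 2*(-sqrt(5)/2 - 1/2)*conj(1) + 5*(0)*conj(-1)]
      = (1/10)[(2) + (-1 + sqrt(5)) + (-sqrt(5) - 1) + (0)] = 0/10 = 0
  <chi_2*chi_3, chi_3> = (1/10)[1*(2)*conj(2) + 2*(-1/2 + sqrt(5)/2)*conj(-1/2 + sqrt(5)/2) + 2*(-sqrt(5)/2 - 1/2)*conj(-sqrt(5)/2 - 1/2) + 5*(0)*conj(0)]
      = (1/10)[(4) + (3 - sqrt(5)) + (sqrt(5) + 3) + (0)] = 10/10 = 1
  <chi_2*chi_3, chi_4> = (1/10)[1*(2)*conj(2) + 2*(-1/2 + sqrt(5)/2)*conj(-sqrt(5)/2 - 1/2) + 2*(-sqrt(5)/2 - 1/2)*conj(-1/2 + sqrt(5)/2) + 5*(0)*conj(0)]
      = (1/10)[(4) + (-2) + (-2) + (0)] = 0/10 = 0
Hence the multiplicities are chi_3: 1. Dimension check: dim(chi_2)*dim(chi_3) = 1*2 = 2 and sum (mult * dim) = 1*2 = 2.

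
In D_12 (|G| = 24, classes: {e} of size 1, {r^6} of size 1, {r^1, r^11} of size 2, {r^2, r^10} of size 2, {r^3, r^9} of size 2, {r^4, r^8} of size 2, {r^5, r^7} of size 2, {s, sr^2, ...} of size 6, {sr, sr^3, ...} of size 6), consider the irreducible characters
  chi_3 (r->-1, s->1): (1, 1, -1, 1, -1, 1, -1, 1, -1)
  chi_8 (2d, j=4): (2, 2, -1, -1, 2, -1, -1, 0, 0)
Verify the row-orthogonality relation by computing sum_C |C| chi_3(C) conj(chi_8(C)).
Sum = 0; so <chi_3, chi_8> = 0 (distinct irreducibles are orthogonal).

Solution. Compute term by term over conjugacy classes (|C| * chi_3(C) * conj(chi_8(C))):
  1*(1)*conj(2) + 1*(1)*conj(2) + 2*(-1)*conj(-1) + 2*(1)*conj(-1) + 2*(-1)*conj(2) + 2*(1)*conj(-1) + 2*(-1)*conj(-1) + 6*(1)*conj(0) + 6*(-1)*conj(0)
  = (2) + (2) + (2) + (-2) + (-4) + (-2) + (2) + (0) + (0)
  = 0.
Dividing by |G| = 24 gives 0/24 = 0, matching the row-orthogonality relation <chi_3, chi_8> = [chi_3 = chi_8].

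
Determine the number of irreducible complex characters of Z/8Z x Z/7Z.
56

Derivation: The number of irreducible complex representations of a finite group equals its number of conjugacy classes. Z/8Z x Z/7Z is abelian of order 56, so every element is its own conjugacy class: 56 classes, so Z/8Z x Z/7Z (order 56) has exactly 56 irreducible complex representations.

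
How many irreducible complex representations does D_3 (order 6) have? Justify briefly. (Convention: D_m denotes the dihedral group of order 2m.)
3

Justification: The number of irreducible complex representations of a finite group equals its number of conjugacy classes. D_3 has 3 conjugacy classes ((n+3)/2 for n odd), so D_3 (order 6) has exactly 3 irreducible complex representations.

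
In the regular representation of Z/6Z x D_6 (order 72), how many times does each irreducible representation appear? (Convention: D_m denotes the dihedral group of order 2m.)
Each irreducible V_i of dimension d_i appears with multiplicity d_i, i.e. rho_reg = (direct sum over all irreducibles V_i) d_i V_i. The irreducible dimensions for Z/6Z x D_6 are 1, 1, 1, 1, 1, 1, 1, 1, 1, 1, 1, 1, 1, 1, 1, 1, 1, 1, 1, 1, 1, 1, 1, 1, 2, 2, 2, 2, 2, 2, 2, 2, 2, 2, 2, 2: 24 irreducibles of dimension 1, each with multiplicity 1; 12 irreducibles of dimension 2, each with multiplicity 2. Total dimension 24*1*1 + 12*2*2 = 72 = |G|.

Why: General theorem: in the regular representation of a finite group G, each irreducible appears with multiplicity equal to its dimension. Check: dim(rho_reg) = sum d_i^2 = 1 + 1 + 1 + 1 + 1 + 1 + 1 + 1 + 1 + 1 + 1 + 1 + 1 + 1 + 1 + 1 + 1 + 1 + 1 + 1 + 1 + 1 + 1 + 1 + 4 + 4 + 4 + 4 + 4 + 4 + 4 + 4 + 4 + 4 + 4 + 4 = 72 = |G|.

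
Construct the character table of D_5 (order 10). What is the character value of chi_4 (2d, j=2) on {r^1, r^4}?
Conjugacy classes: {e} of size 1, {r^1, r^4} of size 2, {r^2, r^3} of size 2, {s, sr, ..., sr^4} of size 5.
Character table:
  irrep \ class              {e} (size 1)  {r^1, r^4} (size 2)  {r^2, r^3} (size 2)  {s, sr, ..., sr^4} (size 5)
  chi_1 (triv)               1             1                    1                    1                          
  chi_2 (sign: r->1, s->-1)  1             1                    1                    -1                         
  chi_3 (2d, j=1)            2             -1/2 + sqrt(5)/2     -sqrt(5)/2 - 1/2     0                          
  chi_4 (2d, j=2)            2             -sqrt(5)/2 - 1/2     -1/2 + sqrt(5)/2     0                          

Spot check: chi_4 (2d, j=2) on {r^1, r^4} = -sqrt(5)/2 - 1/2.

Solution. D_5 has order 2*5 = 10 with 4 conjugacy classes, hence 4 irreducibles. Sum of squared dims 1 + 1 + 4 + 4 = 10 = |G|. Linear characters come from the abelianisation; the 2-dimensional irreps have character r^k -> 2*cos(2*pi*j*k/5), reflections -> 0.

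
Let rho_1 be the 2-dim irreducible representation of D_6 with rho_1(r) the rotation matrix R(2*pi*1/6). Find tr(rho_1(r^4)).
chi_{rho_1}(r^4) = 2*cos(2*pi*1*4/6) = -1

Solution. rho_1(r^4) is rotation by angle 2*pi*1*4/6, whose trace is 2*cos(2*pi*1*4/6) = -1.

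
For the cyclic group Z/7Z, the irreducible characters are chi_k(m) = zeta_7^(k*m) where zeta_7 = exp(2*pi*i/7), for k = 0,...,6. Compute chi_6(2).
chi_6(2) = zeta_7^12 = exp(-4*I*pi/7)

Justification: chi_6(2) = zeta_7^(6*2) = zeta_7^12. Since zeta_7^7 = 1, this equals zeta_7^5 = exp(2*pi*i*5/7) = exp(-4*I*pi/7).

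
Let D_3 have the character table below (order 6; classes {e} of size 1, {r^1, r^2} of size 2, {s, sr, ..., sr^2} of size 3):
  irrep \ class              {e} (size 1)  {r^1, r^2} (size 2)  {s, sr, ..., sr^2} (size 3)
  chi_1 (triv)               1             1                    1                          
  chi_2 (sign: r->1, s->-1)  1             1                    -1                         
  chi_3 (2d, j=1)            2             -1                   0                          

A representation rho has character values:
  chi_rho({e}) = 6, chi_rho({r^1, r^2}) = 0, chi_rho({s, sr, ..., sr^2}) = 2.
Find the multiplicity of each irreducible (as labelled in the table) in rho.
Multiplicities: chi_1: 2, chi_2: 0, chi_3: 2.

Argument: Use <chi_rho, chi> = (1/|G|) sum_C |C| * chi_rho(C) * conj(chi(C)) with |G| = 6 for each irreducible chi in the table:
  <chi_rho, chi_1> = (1/6)[1*(6)*conj(1) + 2*(0)*conj(1) + 3*(2)*conj(1)]
      = (1/6)[(6) + (0) + (6)] = 12/6 = 2
  <chi_rho, chi_2> = (1/6)[1*(6)*conj(1) + 2*(0)*conj(1) + 3*(2)*conj(-1)]
      = (1/6)[(6) + (0) + (-6)] = 0/6 = 0
  <chi_rho, chi_3> = (1/6)[1*(6)*conj(2) + 2*(0)*conj(-1) + 3*(2)*conj(0)]
      = (1/6)[(12) + (0) + (0)] = 12/6 = 2
Dimension check: dim(rho) = sum (mult * dim) = 2*1 + 0*1 + 2*2 = 6 = chi_rho(e) = 6.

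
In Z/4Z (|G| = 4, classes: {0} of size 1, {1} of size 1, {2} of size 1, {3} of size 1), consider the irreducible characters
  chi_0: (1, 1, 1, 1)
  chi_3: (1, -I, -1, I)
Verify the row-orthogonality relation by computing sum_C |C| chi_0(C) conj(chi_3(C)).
Sum = 0; so <chi_0, chi_3> = 0 (distinct irreducibles are orthogonal).

Argument: Compute term by term over conjugacy classes (|C| * chi_0(C) * conj(chi_3(C))):
  1*(1)*conj(1) + 1*(1)*conj(-I) + 1*(1)*conj(-1) + 1*(1)*conj(I)
  = (1) + (I) + (-1) + (-I)
  = 0.
(Exp terms are combined using exp(i*s)*conj(exp(i*t)) = exp(i*(s-t)), and sums of them are collapsed using the identity that for every m > 1 the m distinct m-th roots of unity sum to 0, e.g. 1 + exp(2*I*pi/3) + exp(-2*I*pi/3) = 0.)
Dividing by |G| = 4 gives 0/4 = 0, matching the row-orthogonality relation <chi_0, chi_3> = [chi_0 = chi_3].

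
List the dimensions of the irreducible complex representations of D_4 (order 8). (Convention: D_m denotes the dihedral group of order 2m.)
Dimensions: 1, 1, 1, 1, 2

Explanation: There are 5 irreducibles (= number of conjugacy classes). Their dimensions d_i satisfy sum d_i^2 = |G| = 8: 1 + 1 + 1 + 1 + 4 = 8.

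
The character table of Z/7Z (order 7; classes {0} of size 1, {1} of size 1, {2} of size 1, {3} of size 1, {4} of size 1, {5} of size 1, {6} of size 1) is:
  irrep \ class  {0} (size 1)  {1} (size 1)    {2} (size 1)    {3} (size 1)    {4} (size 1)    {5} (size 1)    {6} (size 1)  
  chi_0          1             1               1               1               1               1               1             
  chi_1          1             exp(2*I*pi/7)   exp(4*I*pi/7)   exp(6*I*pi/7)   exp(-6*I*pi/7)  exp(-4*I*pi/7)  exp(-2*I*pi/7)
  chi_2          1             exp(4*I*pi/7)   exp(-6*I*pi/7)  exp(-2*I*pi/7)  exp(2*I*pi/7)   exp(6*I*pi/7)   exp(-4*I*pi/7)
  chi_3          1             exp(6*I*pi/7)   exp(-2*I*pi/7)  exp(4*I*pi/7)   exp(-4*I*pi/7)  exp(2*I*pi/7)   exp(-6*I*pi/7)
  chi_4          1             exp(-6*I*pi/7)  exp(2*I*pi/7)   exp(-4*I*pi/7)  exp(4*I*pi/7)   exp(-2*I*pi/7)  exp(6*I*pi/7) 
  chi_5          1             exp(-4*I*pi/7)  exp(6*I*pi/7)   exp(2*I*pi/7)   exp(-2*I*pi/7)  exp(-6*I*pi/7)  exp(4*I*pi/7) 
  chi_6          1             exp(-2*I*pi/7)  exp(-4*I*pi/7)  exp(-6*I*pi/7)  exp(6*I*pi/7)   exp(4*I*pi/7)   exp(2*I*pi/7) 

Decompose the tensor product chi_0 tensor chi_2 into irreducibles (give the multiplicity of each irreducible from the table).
chi_0 tensor chi_2 = chi_2 (all other irreducibles have multiplicity 0).

Explanation: The character of a tensor product is the pointwise product (chi_0 * chi_2)(C) = chi_0(C) * chi_2(C):
  {0}: (1)*(1), {1}: (1)*(exp(4*I*pi/7)), {2}: (1)*(exp(-6*I*pi/7)), {3}: (1)*(exp(-2*I*pi/7)), {4}: (1)*(exp(2*I*pi/7)), {5}: (1)*(exp(6*I*pi/7)), {6}: (1)*(exp(-4*I*pi/7))
so (chi_0 * chi_2) takes values
  {0} -> 1, {1} -> exp(4*I*pi/7), {2} -> exp(-6*I*pi/7), {3} -> exp(-2*I*pi/7), {4} -> exp(2*I*pi/7), {5} -> exp(6*I*pi/7), {6} -> exp(-4*I*pi/7).
Now take the inner product of this character with each irreducible chi from the table, <chi_0*chi_2, chi> = (1/7) sum_C |C| (chi_0*chi_2)(C) conj(chi(C)):
  <chi_0*chi_2, chi_0> = (1/7)[1*(1)*conj(1) + 1*(exp(4*I*pi/7))*conj(1) + 1*(exp(-6*I*pi/7))*conj(1) + 1*(exp(-2*I*pi/7))*conj(1) + 1*(exp(2*I*pi/7))*conj(1) + 1*(exp(6*I*pi/7))*conj(1) + 1*(exp(-4*I*pi/7))*conj(1)]
      = (1/7)[(1) + (exp(4*I*pi/7)) + (exp(-6*I*pi/7)) + (exp(-2*I*pi/7)) + (exp(2*I*pi/7)) + (exp(6*I*pi/7)) + (exp(-4*I*pi/7))] = 0/7 = 0
  <chi_0*chi_2, chi_1> = (1/7)[1*(1)*conj(1) + 1*(exp(4*I*pi/7))*conj(exp(2*I*pi/7)) + 1*(exp(-6*I*pi/7))*conj(exp(4*I*pi/7)) + 1*(exp(-2*I*pi/7))*conj(exp(6*I*pi/7)) + 1*(exp(2*I*pi/7))*conj(exp(-6*I*pi/7)) + 1*(exp(6*I*pi/7))*conj(exp(-4*I*pi/7)) + 1*(exp(-4*I*pi/7))*conj(exp(-2*I*pi/7))]
      = (1/7)[(1) + (exp(2*I*pi/7)) + (exp(4*I*pi/7)) + (exp(6*I*pi/7)) + (exp(-6*I*pi/7)) + (exp(-4*I*pi/7)) + (exp(-2*I*pi/7))] = 0/7 = 0
  <chi_0*chi_2, chi_2> = (1/7)[1*(1)*conj(1) + 1*(exp(4*I*pi/7))*conj(exp(4*I*pi/7)) + 1*(exp(-6*I*pi/7))*conj(exp(-6*I*pi/7)) + 1*(exp(-2*I*pi/7))*conj(exp(-2*I*pi/7)) + 1*(exp(2*I*pi/7))*conj(exp(2*I*pi/7)) + 1*(exp(6*I*pi/7))*conj(exp(6*I*pi/7)) + 1*(exp(-4*I*pi/7))*conj(exp(-4*I*pi/7))]
      = (1/7)[(1) + (1) + (1) + (1) + (1) + (1) + (1)] = 7/7 = 1
  <chi_0*chi_2, chi_3> = (1/7)[1*(1)*conj(1) + 1*(exp(4*I*pi/7))*conj(exp(6*I*pi/7)) + 1*(exp(-6*I*pi/7))*conj(exp(-2*I*pi/7)) + 1*(exp(-2*I*pi/7))*conj(exp(4*I*pi/7)) + 1*(exp(2*I*pi/7))*conj(exp(-4*I*pi/7)) + 1*(exp(6*I*pi/7))*conj(exp(2*I*pi/7)) + 1*(exp(-4*I*pi/7))*conj(exp(-6*I*pi/7))]
      = (1/7)[(1) + (exp(-2*I*pi/7)) + (exp(-4*I*pi/7)) + (exp(-6*I*pi/7)) + (exp(6*I*pi/7)) + (exp(4*I*pi/7)) + (exp(2*I*pi/7))] = 0/7 = 0
  <chi_0*chi_2, chi_4> = (1/7)[1*(1)*conj(1) + 1*(exp(4*I*pi/7))*conj(exp(-6*I*pi/7)) + 1*(exp(-6*I*pi/7))*conj(exp(2*I*pi/7)) + 1*(exp(-2*I*pi/7))*conj(exp(-4*I*pi/7)) + 1*(exp(2*I*pi/7))*conj(exp(4*I*pi/7)) + 1*(exp(6*I*pi/7))*conj(exp(-2*I*pi/7)) + 1*(exp(-4*I*pi/7))*conj(exp(6*I*pi/7))]
      = (1/7)[(1) + (exp(-4*I*pi/7)) + (exp(6*I*pi/7)) + (exp(2*I*pi/7)) + (exp(-2*I*pi/7)) + (exp(-6*I*pi/7)) + (exp(4*I*pi/7))] = 0/7 = 0
  <chi_0*chi_2, chi_5> = (1/7)[1*(1)*conj(1) + 1*(exp(4*I*pi/7))*conj(exp(-4*I*pi/7)) + 1*(exp(-6*I*pi/7))*conj(exp(6*I*pi/7)) + 1*(exp(-2*I*pi/7))*conj(exp(2*I*pi/7)) + 1*(exp(2*I*pi/7))*conj(exp(-2*I*pi/7)) + 1*(exp(6*I*pi/7))*conj(exp(-6*I*pi/7)) + 1*(exp(-4*I*pi/7))*conj(exp(4*I*pi/7))]
      = (1/7)[(1) + (exp(-6*I*pi/7)) + (exp(2*I*pi/7)) + (exp(-4*I*pi/7)) + (exp(4*I*pi/7)) + (exp(-2*I*pi/7)) + (exp(6*I*pi/7))] = 0/7 = 0
  <chi_0*chi_2, chi_6> = (1/7)[1*(1)*conj(1) + 1*(exp(4*I*pi/7))*conj(exp(-2*I*pi/7)) + 1*(exp(-6*I*pi/7))*conj(exp(-4*I*pi/7)) + 1*(exp(-2*I*pi/7))*conj(exp(-6*I*pi/7)) + 1*(exp(2*I*pi/7))*conj(exp(6*I*pi/7)) + 1*(exp(6*I*pi/7))*conj(exp(4*I*pi/7)) + 1*(exp(-4*I*pi/7))*conj(exp(2*I*pi/7))]
      = (1/7)[(1) + (exp(6*I*pi/7)) + (exp(-2*I*pi/7)) + (exp(4*I*pi/7)) + (exp(-4*I*pi/7)) + (exp(2*I*pi/7)) + (exp(-6*I*pi/7))] = 0/7 = 0
(Exp terms are combined using exp(i*s)*conj(exp(i*t)) = exp(i*(s-t)), and sums of them are collapsed using the identity that for every m > 1 the m distinct m-th roots of unity sum to 0, e.g. 1 + exp(2*I*pi/3) + exp(-2*I*pi/3) = 0.)
Hence the multiplicities are chi_2: 1. Dimension check: dim(chi_0)*dim(chi_2) = 1*1 = 1 and sum (mult * dim) = 1*1 = 1.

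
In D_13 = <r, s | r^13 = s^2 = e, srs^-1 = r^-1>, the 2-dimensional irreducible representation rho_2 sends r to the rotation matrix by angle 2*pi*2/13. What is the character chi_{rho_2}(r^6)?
chi_{rho_2}(r^6) = 2*cos(2*pi*2*6/13) = 2*cos(2*pi/13)

Justification: rho_2(r^6) is rotation by angle 2*pi*2*6/13, whose trace is 2*cos(2*pi*2*6/13) = 2*cos(2*pi/13).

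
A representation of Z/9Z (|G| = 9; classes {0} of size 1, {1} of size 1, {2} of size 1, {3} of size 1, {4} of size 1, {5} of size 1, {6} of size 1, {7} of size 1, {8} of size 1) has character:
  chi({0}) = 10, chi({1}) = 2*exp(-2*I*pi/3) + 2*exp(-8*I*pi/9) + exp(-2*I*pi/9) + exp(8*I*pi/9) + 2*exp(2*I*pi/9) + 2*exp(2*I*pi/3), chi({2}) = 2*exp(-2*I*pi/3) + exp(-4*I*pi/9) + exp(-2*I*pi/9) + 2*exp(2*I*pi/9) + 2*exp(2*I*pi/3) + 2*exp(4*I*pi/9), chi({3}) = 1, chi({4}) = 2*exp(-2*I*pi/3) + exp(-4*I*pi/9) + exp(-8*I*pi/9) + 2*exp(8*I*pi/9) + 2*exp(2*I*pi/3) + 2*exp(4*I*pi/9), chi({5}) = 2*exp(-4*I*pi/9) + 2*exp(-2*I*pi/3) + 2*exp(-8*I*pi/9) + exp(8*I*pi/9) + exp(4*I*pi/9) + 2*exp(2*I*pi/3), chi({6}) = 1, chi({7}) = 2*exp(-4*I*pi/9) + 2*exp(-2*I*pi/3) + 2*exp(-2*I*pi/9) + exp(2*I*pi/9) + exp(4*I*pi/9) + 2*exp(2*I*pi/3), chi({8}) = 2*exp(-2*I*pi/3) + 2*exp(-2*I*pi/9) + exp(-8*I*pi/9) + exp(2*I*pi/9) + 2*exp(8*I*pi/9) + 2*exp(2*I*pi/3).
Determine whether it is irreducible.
Not irreducible (reducible): <chi, chi> = 18 > 1.

<chi, chi> = (1/|G|) sum_C |C| * |chi(C)|^2 = (1/9)[1*|10|^2 + 1*|2*exp(-2*I*pi/3) + 2*exp(-8*I*pi/9) + exp(-2*I*pi/9) + exp(8*I*pi/9) + 2*exp(2*I*pi/9) + 2*exp(2*I*pi/3)|^2 + 1*|2*exp(-2*I*pi/3) + exp(-4*I*pi/9) + exp(-2*I*pi/9) + 2*exp(2*I*pi/9) + 2*exp(2*I*pi/3) + 2*exp(4*I*pi/9)|^2 + 1*|1|^2 + 1*|2*exp(-2*I*pi/3) + exp(-4*I*pi/9) + exp(-8*I*pi/9) + 2*exp(8*I*pi/9) + 2*exp(2*I*pi/3) + 2*exp(4*I*pi/9)|^2 + 1*|2*exp(-4*I*pi/9) + 2*exp(-2*I*pi/3) + 2*exp(-8*I*pi/9) + exp(8*I*pi/9) + exp(4*I*pi/9) + 2*exp(2*I*pi/3)|^2 + 1*|1|^2 + 1*|2*exp(-4*I*pi/9) + 2*exp(-2*I*pi/3) + 2*exp(-2*I*pi/9) + exp(2*I*pi/9) + exp(4*I*pi/9) + 2*exp(2*I*pi/3)|^2 + 1*|2*exp(-2*I*pi/3) + 2*exp(-2*I*pi/9) + exp(-8*I*pi/9) + exp(2*I*pi/9) + 2*exp(8*I*pi/9) + 2*exp(2*I*pi/3)|^2]
  = (1/9)[(100) + (18 + 14*exp(-4*I*pi/9) + 8*exp(-2*I*pi/3) + 8*exp(-2*I*pi/9) + 11*exp(-8*I*pi/9) + 11*exp(8*I*pi/9) + 8*exp(2*I*pi/9) + 8*exp(2*I*pi/3) + 14*exp(4*I*pi/9)) + (18 + 8*exp(-4*I*pi/9) + 11*exp(-2*I*pi/9) + 8*exp(-2*I*pi/3) + 14*exp(-8*I*pi/9) + 14*exp(8*I*pi/9) + 8*exp(2*I*pi/3) + 11*exp(2*I*pi/9) + 8*exp(4*I*pi/9)) + (1) + (18 + 11*exp(-4*I*pi/9) + 14*exp(-2*I*pi/9) + 8*exp(-2*I*pi/3) + 8*exp(-8*I*pi/9) + 8*exp(8*I*pi/9) + 8*exp(2*I*pi/3) + 14*exp(2*I*pi/9) + 11*exp(4*I*pi/9)) + (18 + 11*exp(-4*I*pi/9) + 14*exp(-2*I*pi/9) + 8*exp(-2*I*pi/3) + 8*exp(-8*I*pi/9) + 8*exp(8*I*pi/9) + 8*exp(2*I*pi/3) + 14*exp(2*I*pi/9) + 11*exp(4*I*pi/9)) + (1) + (18 + 8*exp(-4*I*pi/9) + 11*exp(-2*I*pi/9) + 8*exp(-2*I*pi/3) + 14*exp(-8*I*pi/9) + 14*exp(8*I*pi/9) + 8*exp(2*I*pi/3) + 11*exp(2*I*pi/9) + 8*exp(4*I*pi/9)) + (18 + 14*exp(-4*I*pi/9) + 8*exp(-2*I*pi/3) + 8*exp(-2*I*pi/9) + 11*exp(-8*I*pi/9) + 11*exp(8*I*pi/9) + 8*exp(2*I*pi/9) + 8*exp(2*I*pi/3) + 14*exp(4*I*pi/9))] = 162/9 = 18.
(Exp terms are combined using exp(i*s)*conj(exp(i*t)) = exp(i*(s-t)), and sums of them are collapsed using the identity that for every m > 1 the m distinct m-th roots of unity sum to 0, e.g. 1 + exp(2*I*pi/3) + exp(-2*I*pi/3) = 0.)
A character is irreducible iff <chi, chi> = 1, so this representation is reducible.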